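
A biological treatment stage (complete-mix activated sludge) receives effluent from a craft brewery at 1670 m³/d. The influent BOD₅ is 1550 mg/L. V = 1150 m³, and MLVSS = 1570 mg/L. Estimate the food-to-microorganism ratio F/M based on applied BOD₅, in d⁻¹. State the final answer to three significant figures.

F/M ≈ 1.43 d⁻¹

Food-to-microorganism ratio F/M = Q S₀ / (V X) = 1670 × 1550 / (1150 × 1570) = 1.434 d⁻¹.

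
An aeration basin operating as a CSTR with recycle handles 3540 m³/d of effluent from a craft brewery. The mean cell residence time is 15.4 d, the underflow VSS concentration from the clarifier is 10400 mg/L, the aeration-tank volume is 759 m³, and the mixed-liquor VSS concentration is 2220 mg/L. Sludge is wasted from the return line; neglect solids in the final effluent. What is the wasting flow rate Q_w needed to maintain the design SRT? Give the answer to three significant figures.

Q_w ≈ 10.5 m³/d

θ_c = V·X/(Q_w·X_r) when wasting from the recycle, so Q_w = V·X/(θ_c·X_r) = 759.0 × 2220 / (15.4 × 10400) = 10.52 m³/d.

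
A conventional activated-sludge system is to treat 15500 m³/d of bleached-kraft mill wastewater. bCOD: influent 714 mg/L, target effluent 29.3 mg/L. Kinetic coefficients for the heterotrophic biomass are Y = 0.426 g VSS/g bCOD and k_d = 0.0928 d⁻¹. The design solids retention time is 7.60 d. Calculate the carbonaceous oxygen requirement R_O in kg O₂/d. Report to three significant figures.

Y_obs = Y / (1 + k_d θ_c) = 0.426 / (1 + 0.0928 × 7.60) = 0.426 / 1.705 = 0.2498.
Mass of bCOD removed per day: Q(S₀ − S) = 15500 × 684.7 g/m³ = 10613 kg/d.
Net sludge production P_X = 0.2498 × 10613 = 2651 kg VSS/d.
Carbonaceous O₂ demand = substrate oxidised − cell-mass equivalent = 10613 − 1.42 × 2651 = 6848 kg O₂/d.

R_O ≈ 6850 kg O₂/d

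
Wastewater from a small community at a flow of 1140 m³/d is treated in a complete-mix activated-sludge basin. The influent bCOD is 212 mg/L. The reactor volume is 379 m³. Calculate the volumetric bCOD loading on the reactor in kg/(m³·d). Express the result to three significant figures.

L_v ≈ 0.638 kg bCOD/(m³·d)

Applied bCOD load per unit volume = Q·S₀/V = (1140 × 212/1000)/379.0 = 0.6377 kg bCOD·m⁻³·d⁻¹.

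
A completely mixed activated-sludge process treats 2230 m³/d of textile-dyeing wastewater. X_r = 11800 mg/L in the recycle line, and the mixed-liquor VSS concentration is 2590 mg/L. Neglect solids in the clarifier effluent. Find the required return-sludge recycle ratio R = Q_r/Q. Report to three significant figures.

R ≈ 0.281

Mass balance around the secondary clarifier (neglecting effluent solids): R = X / (X_r − X) = 2590 / (11800 − 2590) = 0.2812.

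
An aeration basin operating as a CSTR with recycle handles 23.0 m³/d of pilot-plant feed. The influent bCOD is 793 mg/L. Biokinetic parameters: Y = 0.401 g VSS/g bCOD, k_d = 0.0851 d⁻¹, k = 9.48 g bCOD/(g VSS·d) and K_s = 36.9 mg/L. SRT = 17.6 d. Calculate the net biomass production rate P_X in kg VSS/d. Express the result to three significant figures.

From the Monod/SRT balance for a CMAS, S = K_s·(1+k_d θ_c)/[θ_c·(Y k − k_d) − 1] = 36.9 × (1 + 0.0851 × 17.6) / [17.6 × (0.401 × 9.48 − 0.0851) − 1] = 92.17 / 64.41 = 1.431 mg/L.
Correct the yield for decay: Y_obs = Y/(1 + k_d θ_c) = 0.401 / (1 + 0.0851 × 17.6) = 0.401 / 2.498 = 0.1605.
Mass of bCOD removed per day: Q(S₀ − S) = 23.0 × 791.6 g/m³ = 18.21 kg/d.
P_X = Y_obs · Q(S₀ − S) = 0.1605 × 18.21 = 2.923 kg VSS/d.

P_X ≈ 2.92 kg VSS/d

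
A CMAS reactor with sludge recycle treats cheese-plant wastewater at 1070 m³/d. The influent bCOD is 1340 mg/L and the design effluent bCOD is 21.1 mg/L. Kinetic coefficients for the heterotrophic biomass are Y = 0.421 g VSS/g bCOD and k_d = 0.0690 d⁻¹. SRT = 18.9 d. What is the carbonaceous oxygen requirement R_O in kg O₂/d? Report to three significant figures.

Observed yield with endogenous decay: Y_obs = Y / (1 + k_d·θ_c) = 0.421 / (1 + 0.0690 × 18.9) = 0.421 / 2.304 = 0.1827 g VSS/g bCOD.
Q·(S₀ − S) = 1070 × (1340 − 21.1) × 10⁻³ = 1411 kg/d removed.
P_X = Y_obs·Q·(S₀ − S) = 0.1827 × 1411 = 257.9 kg VSS/d.
Carbonaceous O₂ demand = substrate oxidised − cell-mass equivalent = 1411 − 1.42 × 257.9 = 1045 kg O₂/d.

R_O ≈ 1050 kg O₂/d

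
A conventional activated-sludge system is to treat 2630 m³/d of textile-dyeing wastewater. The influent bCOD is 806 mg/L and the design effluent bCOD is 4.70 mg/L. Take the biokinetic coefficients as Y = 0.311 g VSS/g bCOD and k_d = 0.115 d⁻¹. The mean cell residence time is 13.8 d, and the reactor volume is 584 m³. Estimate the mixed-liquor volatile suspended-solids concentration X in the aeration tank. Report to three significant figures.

X ≈ 5990 mg/L

Solving the biomass balance for X: X = Y Q (S₀−S) θ_c / [V (1+k_d θ_c)] = 0.311 × 2630 × (806 − 4.70) × 13.8 / [584 × (1 + 0.115 × 13.8)] = 5987 mg/L.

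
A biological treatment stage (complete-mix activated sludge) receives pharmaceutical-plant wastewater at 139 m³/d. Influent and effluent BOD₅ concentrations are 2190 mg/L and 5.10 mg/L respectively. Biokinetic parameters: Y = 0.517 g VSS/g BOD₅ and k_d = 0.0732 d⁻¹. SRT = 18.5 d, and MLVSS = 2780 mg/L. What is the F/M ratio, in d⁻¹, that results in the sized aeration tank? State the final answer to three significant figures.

Rearranging the biomass balance for a CMAS with decay, V = Y·Q·ΔS·θ_c / [X·(1+k_d θ_c)] = 0.517 × 139 × (2190 − 5.10) × 18.5 / [2780 × (1 + 0.0732 × 18.5)] = 2.9×10^6 / 6545 = 443.8 m³.
F/M = Q·S₀ / (V·X) = 139 × 2190 / (443.8 × 2780) = 0.2467 g BOD₅·(g VSS·d)⁻¹.

F/M ≈ 0.247 d⁻¹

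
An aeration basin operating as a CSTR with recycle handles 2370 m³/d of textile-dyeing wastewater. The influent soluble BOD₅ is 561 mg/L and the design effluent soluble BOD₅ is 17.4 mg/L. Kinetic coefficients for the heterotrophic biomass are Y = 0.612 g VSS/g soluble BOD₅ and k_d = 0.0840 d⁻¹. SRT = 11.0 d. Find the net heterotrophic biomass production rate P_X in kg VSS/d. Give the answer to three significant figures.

P_X ≈ 410 kg VSS/d

Y_obs = Y / (1 + k_d θ_c) = 0.612 / (1 + 0.0840 × 11.0) = 0.612 / 1.924 = 0.3181.
Substrate removed = Q·(S₀ − S) = 2370 m³/d × (561 − 17.4) g/m³ = 1.29×10^6 g/d = 1288 kg/d.
P_X = Y_obs · Q(S₀ − S) = 0.3181 × 1288 = 409.8 kg VSS/d.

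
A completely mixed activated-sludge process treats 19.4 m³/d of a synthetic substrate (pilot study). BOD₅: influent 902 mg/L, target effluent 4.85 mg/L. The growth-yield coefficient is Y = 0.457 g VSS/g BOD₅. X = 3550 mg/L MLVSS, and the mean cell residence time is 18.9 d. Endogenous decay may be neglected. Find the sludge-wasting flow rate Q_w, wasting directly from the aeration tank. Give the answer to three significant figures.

Biomass mass balance (decay neglected): V·X = Y·Q·(S₀ − S)·θ_c, so V = 0.457 × 19.4 × (902 − 4.85) × 18.9 / 3550 = 42.35 m³.
Wasting from the aeration tank: Q_w = V / θ_c = 42.35 / 18.9 = 2.241 m³/d.

Q_w ≈ 2.24 m³/d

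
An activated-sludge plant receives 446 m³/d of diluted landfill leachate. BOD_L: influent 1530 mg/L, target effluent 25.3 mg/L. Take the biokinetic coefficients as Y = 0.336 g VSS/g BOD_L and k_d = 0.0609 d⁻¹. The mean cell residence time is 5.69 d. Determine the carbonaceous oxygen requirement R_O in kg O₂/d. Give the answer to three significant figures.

Y_obs = Y / (1 + k_d θ_c) = 0.336 / (1 + 0.0609 × 5.69) = 0.336 / 1.347 = 0.2495.
Substrate removed = Q·(S₀ − S) = 446 m³/d × (1530 − 25.3) g/m³ = 6.71×10^5 g/d = 671.1 kg/d.
Net sludge production P_X = 0.2495 × 671.1 = 167.5 kg VSS/d.
Carbonaceous O₂ demand = substrate oxidised − cell-mass equivalent = 671.1 − 1.42 × 167.5 = 433.3 kg O₂/d.

R_O ≈ 433 kg O₂/d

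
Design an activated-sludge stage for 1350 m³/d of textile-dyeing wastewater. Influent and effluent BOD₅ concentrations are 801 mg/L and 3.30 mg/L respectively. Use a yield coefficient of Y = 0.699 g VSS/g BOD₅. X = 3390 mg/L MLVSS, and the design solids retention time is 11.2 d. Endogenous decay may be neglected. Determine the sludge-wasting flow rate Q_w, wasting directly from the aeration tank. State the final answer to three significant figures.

Q_w ≈ 222 m³/d

With k_d = 0 the design equation reduces to V = Y Q (S₀−S) θ_c / X = 0.699 × 1350 × (801 − 3.30) × 11.2 / 3390 = 2487 m³.
With mixed-liquor wasting, θ_c = V/Q_w, so Q_w = V/θ_c = 2487/11.2 = 222.1 m³/d.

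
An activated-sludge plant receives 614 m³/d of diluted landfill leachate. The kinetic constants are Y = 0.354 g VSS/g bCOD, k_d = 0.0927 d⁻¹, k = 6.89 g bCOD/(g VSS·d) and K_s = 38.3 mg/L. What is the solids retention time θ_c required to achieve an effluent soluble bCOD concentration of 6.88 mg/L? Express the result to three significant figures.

Specific growth rate at S = 6.88 mg/L: μ = YkS/(K_s+S) = 0.354·6.89·6.88/(38.3+6.88) = 0.3714 d⁻¹.
θ_c = 1/(μ − k_d) = 1/(0.3714 − 0.0927) = 1/0.2787 = 3.588 d.

θ_c ≈ 3.59 d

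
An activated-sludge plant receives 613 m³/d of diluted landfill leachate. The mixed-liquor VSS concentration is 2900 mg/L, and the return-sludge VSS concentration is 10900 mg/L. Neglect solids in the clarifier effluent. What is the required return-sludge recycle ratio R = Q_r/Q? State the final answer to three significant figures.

R ≈ 0.362

R = Q_r/Q = X/(X_r − X) = 2900 / (10900 − 2900) = 0.3625.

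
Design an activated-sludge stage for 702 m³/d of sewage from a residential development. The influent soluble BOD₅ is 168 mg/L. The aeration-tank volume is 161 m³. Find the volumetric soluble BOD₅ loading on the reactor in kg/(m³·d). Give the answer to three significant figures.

Applied soluble BOD₅ load per unit volume = Q·S₀/V = (702 × 168/1000)/161.0 = 0.7325 kg soluble BOD₅·m⁻³·d⁻¹.

L_v ≈ 0.733 kg soluble BOD₅/(m³·d)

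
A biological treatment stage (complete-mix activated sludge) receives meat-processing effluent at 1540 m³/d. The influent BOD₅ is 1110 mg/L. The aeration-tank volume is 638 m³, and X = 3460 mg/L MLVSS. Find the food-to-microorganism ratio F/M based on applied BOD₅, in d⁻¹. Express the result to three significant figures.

F/M ≈ 0.774 d⁻¹

F/M = Q·S₀ / (V·X) = 1540 × 1110 / (638.0 × 3460) = 0.7744 g BOD₅·(g VSS·d)⁻¹.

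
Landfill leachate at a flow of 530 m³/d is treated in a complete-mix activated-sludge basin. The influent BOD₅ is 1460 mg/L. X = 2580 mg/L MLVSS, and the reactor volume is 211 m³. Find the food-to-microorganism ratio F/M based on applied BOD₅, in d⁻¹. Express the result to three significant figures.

F/M ≈ 1.42 d⁻¹

F/M = applied load / biomass = Q·S₀/(V·X) = 530 × 1460 / (211.0 × 2580) = 1.421 d⁻¹.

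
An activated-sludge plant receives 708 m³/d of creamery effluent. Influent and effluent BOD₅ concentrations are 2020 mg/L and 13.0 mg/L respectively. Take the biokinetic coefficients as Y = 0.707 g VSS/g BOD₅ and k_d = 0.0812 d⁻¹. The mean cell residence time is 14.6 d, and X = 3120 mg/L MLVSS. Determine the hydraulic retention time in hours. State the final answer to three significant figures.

Rearranging the biomass balance for a CMAS with decay, V = Y·Q·ΔS·θ_c / [X·(1+k_d θ_c)] = 0.707 × 708 × (2020 − 13.0) × 14.6 / [3120 × (1 + 0.0812 × 14.6)] = 1.47×10^7 / 6819 = 2151 m³.
τ = V/Q = 2151/708 = 3.038 d, or 72.92 h.

τ ≈ 72.9 h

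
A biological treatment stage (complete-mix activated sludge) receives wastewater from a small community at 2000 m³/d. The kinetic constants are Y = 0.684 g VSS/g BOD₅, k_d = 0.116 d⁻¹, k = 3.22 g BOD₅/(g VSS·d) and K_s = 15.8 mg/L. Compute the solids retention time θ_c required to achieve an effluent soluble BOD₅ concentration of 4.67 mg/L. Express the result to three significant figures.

At the target effluent, Y k S/(K_s+S) = 0.684×3.22×4.67/20.47 = 0.5025 d⁻¹.
Then 1/θ_c = μ − k_d = 0.5025 − 0.116 = 0.3865 d⁻¹, giving θ_c = 2.588 d.

θ_c ≈ 2.59 d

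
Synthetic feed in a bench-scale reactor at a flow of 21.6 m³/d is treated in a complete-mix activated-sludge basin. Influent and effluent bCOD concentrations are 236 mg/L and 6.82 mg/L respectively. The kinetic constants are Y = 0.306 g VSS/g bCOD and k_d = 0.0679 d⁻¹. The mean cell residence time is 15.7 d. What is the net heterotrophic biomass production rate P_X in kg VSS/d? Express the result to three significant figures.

P_X ≈ 0.733 kg VSS/d

The observed yield is Y_obs = Y/(1 + k_d·θ_c) = 0.306 / (1 + 0.0679 × 15.7) = 0.306 / 2.066 = 0.1481 g VSS per g bCOD removed.
Mass of bCOD removed per day: Q(S₀ − S) = 21.6 × 229.2 g/m³ = 4.950 kg/d.
P_X = Y_obs · Q(S₀ − S) = 0.1481 × 4.950 = 0.7332 kg VSS/d.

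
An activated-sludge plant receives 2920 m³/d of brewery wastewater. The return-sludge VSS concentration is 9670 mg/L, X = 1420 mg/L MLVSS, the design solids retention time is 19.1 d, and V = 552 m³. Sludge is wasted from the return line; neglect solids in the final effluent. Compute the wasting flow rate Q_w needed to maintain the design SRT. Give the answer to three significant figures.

θ_c = V·X/(Q_w·X_r) when wasting from the recycle, so Q_w = V·X/(θ_c·X_r) = 552.0 × 1420 / (19.1 × 9670) = 4.244 m³/d.

Q_w ≈ 4.24 m³/d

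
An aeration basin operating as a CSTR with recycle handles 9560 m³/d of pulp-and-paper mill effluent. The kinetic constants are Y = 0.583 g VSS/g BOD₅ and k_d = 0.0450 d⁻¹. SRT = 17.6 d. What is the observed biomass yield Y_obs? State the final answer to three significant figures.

Observed yield with endogenous decay: Y_obs = Y / (1 + k_d·θ_c) = 0.583 / (1 + 0.0450 × 17.6) = 0.583 / 1.792 = 0.3253 g VSS/g BOD₅.

Y_obs ≈ 0.325 g VSS/g BOD₅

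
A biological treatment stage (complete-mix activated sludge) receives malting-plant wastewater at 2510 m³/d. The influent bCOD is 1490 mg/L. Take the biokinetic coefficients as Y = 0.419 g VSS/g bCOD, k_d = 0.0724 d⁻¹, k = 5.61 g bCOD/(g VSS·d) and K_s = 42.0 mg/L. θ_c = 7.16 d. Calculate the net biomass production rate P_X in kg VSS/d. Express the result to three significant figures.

P_X ≈ 1030 kg VSS/d

For a completely mixed reactor with recycle the Lawrence–McCarty relation gives S = K_s·(1 + k_d·θ_c) / [θ_c·(Y·k − k_d) − 1] = 42.0 × (1 + 0.0724 × 7.16) / [7.16 × (0.419 × 5.61 − 0.0724) − 1] = 63.77 / 15.31 = 4.165 mg/L.
The observed yield is Y_obs = Y/(1 + k_d·θ_c) = 0.419 / (1 + 0.0724 × 7.16) = 0.419 / 1.518 = 0.2760 g VSS per g bCOD removed.
ΔS = 1490 − 4.16 = 1486 mg/L, so the substrate removal rate is 2510 × 1486/1000 = 3729 kg bCOD/d.
P_X = Y_obs · Q(S₀ − S) = 0.2760 × 3729 = 1029 kg VSS/d.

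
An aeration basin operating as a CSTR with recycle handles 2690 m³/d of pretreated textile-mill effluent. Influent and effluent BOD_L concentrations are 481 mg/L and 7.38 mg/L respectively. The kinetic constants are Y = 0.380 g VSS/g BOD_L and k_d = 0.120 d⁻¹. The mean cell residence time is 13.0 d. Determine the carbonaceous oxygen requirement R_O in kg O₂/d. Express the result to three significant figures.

Correct the yield for decay: Y_obs = Y/(1 + k_d θ_c) = 0.380 / (1 + 0.120 × 13.0) = 0.380 / 2.560 = 0.1484.
Q·(S₀ − S) = 2690 × (481 − 7.38) × 10⁻³ = 1274 kg/d removed.
Biomass synthesised: P_X = Y_obs × 1274 = 189.1 kg VSS/d.
R_O = Q·(S₀ − S) − 1.42·P_X = 1274 − 1.42 × 189.1 = 1005 kg O₂/d.

R_O ≈ 1010 kg O₂/d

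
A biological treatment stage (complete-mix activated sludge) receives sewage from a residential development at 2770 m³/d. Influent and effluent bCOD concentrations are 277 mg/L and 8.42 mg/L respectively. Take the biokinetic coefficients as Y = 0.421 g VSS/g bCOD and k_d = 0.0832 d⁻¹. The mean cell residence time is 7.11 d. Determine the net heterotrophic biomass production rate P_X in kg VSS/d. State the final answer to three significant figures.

Correct the yield for decay: Y_obs = Y/(1 + k_d θ_c) = 0.421 / (1 + 0.0832 × 7.11) = 0.421 / 1.592 = 0.2645.
Mass of bCOD removed per day: Q(S₀ − S) = 2770 × 268.6 g/m³ = 744.0 kg/d.
So the net sludge growth is P_X = 0.2645 × 744.0 = 196.8 kg VSS/d.

P_X ≈ 197 kg VSS/d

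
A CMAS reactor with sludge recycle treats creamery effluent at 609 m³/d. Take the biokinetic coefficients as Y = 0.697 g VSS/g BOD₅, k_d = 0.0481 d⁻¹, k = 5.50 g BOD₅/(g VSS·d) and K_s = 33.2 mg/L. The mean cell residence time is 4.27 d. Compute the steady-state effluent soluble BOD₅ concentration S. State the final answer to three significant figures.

S ≈ 2.64 mg/L

From the Monod/SRT balance for a CMAS, S = K_s·(1+k_d θ_c)/[θ_c·(Y k − k_d) − 1] = 33.2 × (1 + 0.0481 × 4.27) / [4.27 × (0.697 × 5.50 − 0.0481) − 1] = 40.02 / 15.16 = 2.639 mg/L.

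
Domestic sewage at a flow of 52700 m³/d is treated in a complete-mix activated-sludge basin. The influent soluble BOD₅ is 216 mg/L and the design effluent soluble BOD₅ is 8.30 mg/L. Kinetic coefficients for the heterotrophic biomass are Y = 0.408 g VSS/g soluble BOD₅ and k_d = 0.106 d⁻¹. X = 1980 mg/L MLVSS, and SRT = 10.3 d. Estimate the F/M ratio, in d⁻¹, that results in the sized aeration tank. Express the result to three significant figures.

From the SRT design equation V = Y Q (S₀−S) θ_c / [X (1 + k_d θ_c)] = 0.408 × 52700 × (216 − 8.30) × 10.3 / [1980 × (1 + 0.106 × 10.3)] = 4.6×10^7 / 4142 = 11106 m³.
Food-to-microorganism ratio F/M = Q S₀ / (V X) = 52700 × 216 / (11106 × 1980) = 0.5177 d⁻¹.

F/M ≈ 0.518 d⁻¹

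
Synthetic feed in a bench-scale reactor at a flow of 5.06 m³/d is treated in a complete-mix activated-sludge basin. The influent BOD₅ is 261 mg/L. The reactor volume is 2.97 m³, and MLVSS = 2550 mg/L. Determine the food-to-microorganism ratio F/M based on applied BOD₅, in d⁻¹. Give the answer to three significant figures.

F/M = applied load / biomass = Q·S₀/(V·X) = 5.06 × 261 / (2.970 × 2550) = 0.1744 d⁻¹.

F/M ≈ 0.174 d⁻¹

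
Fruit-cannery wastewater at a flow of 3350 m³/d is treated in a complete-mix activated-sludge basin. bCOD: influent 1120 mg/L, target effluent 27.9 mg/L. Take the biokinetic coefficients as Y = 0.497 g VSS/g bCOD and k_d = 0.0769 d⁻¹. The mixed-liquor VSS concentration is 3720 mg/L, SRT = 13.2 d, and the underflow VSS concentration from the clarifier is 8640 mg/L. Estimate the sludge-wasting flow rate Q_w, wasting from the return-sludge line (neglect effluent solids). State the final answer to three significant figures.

Q_w ≈ 104 m³/d

Rearranging the biomass balance for a CMAS with decay, V = Y·Q·ΔS·θ_c / [X·(1+k_d θ_c)] = 0.497 × 3350 × (1120 − 27.9) × 13.2 / [3720 × (1 + 0.0769 × 13.2)] = 2.4×10^7 / 7496 = 3202 m³.
Q_w = (V·X)/(θ_c X_r) = 3202 × 3720 / (13.2 × 8640) = 104.4 m³/d.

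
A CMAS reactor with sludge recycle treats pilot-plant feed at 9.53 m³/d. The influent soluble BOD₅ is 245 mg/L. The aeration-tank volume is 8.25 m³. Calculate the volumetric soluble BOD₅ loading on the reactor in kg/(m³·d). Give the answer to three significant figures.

L_v ≈ 0.283 kg soluble BOD₅/(m³·d)

Volumetric loading L_v = Q·S₀ / V = 9.53 × 245 g/m³ / 8.250 m³ = 283.0 g/(m³·d) = 0.2830 kg soluble BOD₅/(m³·d).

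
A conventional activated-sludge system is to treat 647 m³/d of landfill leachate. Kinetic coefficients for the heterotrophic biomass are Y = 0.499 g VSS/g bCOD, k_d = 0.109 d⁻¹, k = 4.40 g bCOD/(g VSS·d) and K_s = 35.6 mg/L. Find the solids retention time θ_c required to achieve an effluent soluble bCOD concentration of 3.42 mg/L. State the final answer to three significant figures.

Specific growth rate at S = 3.42 mg/L: μ = YkS/(K_s+S) = 0.499·4.40·3.42/(35.6+3.42) = 0.1924 d⁻¹.
θ_c = 1/(μ − k_d) = 1/(0.1924 − 0.109) = 1/0.08344 = 11.98 d.

θ_c ≈ 12.0 d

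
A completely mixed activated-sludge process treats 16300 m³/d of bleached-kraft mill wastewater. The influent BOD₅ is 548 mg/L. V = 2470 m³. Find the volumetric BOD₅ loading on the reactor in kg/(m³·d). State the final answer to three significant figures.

L_v ≈ 3.62 kg BOD₅/(m³·d)

L_v = Q S₀ / V = 16300 × 548 × 10⁻³ / 2470 = 3.616 kg/(m³·d).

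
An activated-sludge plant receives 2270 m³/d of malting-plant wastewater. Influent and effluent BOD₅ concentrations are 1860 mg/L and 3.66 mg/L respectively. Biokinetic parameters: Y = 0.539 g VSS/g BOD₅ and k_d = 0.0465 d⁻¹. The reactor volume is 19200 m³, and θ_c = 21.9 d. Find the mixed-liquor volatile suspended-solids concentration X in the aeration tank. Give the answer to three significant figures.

X ≈ 1280 mg/L

From V·X·(1 + k_d·θ_c) = Y·Q·(S₀ − S)·θ_c: X = 0.539 × 2270 × (1860 − 3.66) × 21.9 / [19200 × (1 + 0.0465 × 21.9)] = 1284 mg/L.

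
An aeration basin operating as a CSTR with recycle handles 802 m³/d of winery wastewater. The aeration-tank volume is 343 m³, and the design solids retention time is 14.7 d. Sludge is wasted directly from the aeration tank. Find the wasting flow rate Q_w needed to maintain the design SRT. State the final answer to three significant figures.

Q_w ≈ 23.3 m³/d

With mixed-liquor wasting, θ_c = V/Q_w, so Q_w = V/θ_c = 343.0/14.7 = 23.33 m³/d.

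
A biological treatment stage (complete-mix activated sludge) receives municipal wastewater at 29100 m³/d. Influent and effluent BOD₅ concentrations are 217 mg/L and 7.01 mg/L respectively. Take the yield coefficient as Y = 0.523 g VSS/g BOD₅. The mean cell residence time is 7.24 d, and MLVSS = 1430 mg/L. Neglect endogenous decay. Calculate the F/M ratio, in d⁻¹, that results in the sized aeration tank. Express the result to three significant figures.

V·X = Y·Q·ΔS·θ_c gives V = 0.523 × 29100 × (217 − 7.01) × 7.24 / 1430 = 16181 m³.
Food-to-microorganism ratio F/M = Q S₀ / (V X) = 29100 × 217 / (16181 × 1430) = 0.2729 d⁻¹.

F/M ≈ 0.273 d⁻¹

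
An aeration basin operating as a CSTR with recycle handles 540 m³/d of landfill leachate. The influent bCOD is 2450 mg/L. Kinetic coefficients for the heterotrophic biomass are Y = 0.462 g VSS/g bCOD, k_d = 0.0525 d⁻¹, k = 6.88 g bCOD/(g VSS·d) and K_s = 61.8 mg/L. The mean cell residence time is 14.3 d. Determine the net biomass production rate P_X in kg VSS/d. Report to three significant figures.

P_X ≈ 349 kg VSS/d

From the Monod/SRT balance for a CMAS, S = K_s·(1+k_d θ_c)/[θ_c·(Y k − k_d) − 1] = 61.8 × (1 + 0.0525 × 14.3) / [14.3 × (0.462 × 6.88 − 0.0525) − 1] = 108.2 / 43.70 = 2.476 mg/L.
The observed yield is Y_obs = Y/(1 + k_d·θ_c) = 0.462 / (1 + 0.0525 × 14.3) = 0.462 / 1.751 = 0.2639 g VSS per g bCOD removed.
Q·(S₀ − S) = 540 × (2450 − 2.48) × 10⁻³ = 1322 kg/d removed.
P_X = Y_obs · Q(S₀ − S) = 0.2639 × 1322 = 348.8 kg VSS/d.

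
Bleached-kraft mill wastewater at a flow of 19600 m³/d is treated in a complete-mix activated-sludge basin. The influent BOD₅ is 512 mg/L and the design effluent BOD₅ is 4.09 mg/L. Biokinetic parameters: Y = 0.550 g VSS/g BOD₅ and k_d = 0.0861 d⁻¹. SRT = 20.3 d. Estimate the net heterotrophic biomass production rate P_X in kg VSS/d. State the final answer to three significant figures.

Correct the yield for decay: Y_obs = Y/(1 + k_d θ_c) = 0.550 / (1 + 0.0861 × 20.3) = 0.550 / 2.748 = 0.2002.
Mass of BOD₅ removed per day: Q(S₀ − S) = 19600 × 507.9 g/m³ = 9955 kg/d.
Biomass produced: P_X = Y_obs·Q·ΔS = 0.2002 × 9955 ≈ 1993 kg VSS/d.

P_X ≈ 1990 kg VSS/d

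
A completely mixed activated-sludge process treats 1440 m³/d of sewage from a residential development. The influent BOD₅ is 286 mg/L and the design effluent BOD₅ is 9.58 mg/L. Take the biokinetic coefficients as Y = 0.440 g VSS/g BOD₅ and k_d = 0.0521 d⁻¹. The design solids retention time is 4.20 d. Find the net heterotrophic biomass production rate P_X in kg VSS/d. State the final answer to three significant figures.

P_X ≈ 144 kg VSS/d

Observed yield with endogenous decay: Y_obs = Y / (1 + k_d·θ_c) = 0.440 / (1 + 0.0521 × 4.20) = 0.440 / 1.219 = 0.3610 g VSS/g BOD₅.
Mass of BOD₅ removed per day: Q(S₀ − S) = 1440 × 276.4 g/m³ = 398.0 kg/d.
Net biomass production P_X = Y_obs × Q·(S₀ − S) = 0.3610 × 398.0 = 143.7 kg VSS/d.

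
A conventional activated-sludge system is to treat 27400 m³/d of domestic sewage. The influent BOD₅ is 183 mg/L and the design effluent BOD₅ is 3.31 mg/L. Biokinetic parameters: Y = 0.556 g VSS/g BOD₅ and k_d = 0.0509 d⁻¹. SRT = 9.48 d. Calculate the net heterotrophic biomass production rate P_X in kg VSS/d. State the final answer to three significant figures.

P_X ≈ 1850 kg VSS/d

The observed yield is Y_obs = Y/(1 + k_d·θ_c) = 0.556 / (1 + 0.0509 × 9.48) = 0.556 / 1.483 = 0.3750 g VSS per g BOD₅ removed.
ΔS = 183 − 3.31 = 179.7 mg/L, so the substrate removal rate is 27400 × 179.7/1000 = 4924 kg BOD₅/d.
Net biomass production P_X = Y_obs × Q·(S₀ − S) = 0.3750 × 4924 = 1846 kg VSS/d.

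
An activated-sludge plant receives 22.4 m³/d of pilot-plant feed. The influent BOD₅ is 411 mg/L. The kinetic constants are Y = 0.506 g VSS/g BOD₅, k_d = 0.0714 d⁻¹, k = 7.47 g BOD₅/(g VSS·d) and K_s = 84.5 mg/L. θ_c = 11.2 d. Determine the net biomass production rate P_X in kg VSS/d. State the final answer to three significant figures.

P_X ≈ 2.56 kg VSS/d

For a completely mixed reactor with recycle the Lawrence–McCarty relation gives S = K_s·(1 + k_d·θ_c) / [θ_c·(Y·k − k_d) − 1] = 84.5 × (1 + 0.0714 × 11.2) / [11.2 × (0.506 × 7.47 − 0.0714) − 1] = 152.1 / 40.53 = 3.752 mg/L.
The observed yield is Y_obs = Y/(1 + k_d·θ_c) = 0.506 / (1 + 0.0714 × 11.2) = 0.506 / 1.800 = 0.2812 g VSS per g BOD₅ removed.
Mass of BOD₅ removed per day: Q(S₀ − S) = 22.4 × 407.2 g/m³ = 9.122 kg/d.
Biomass produced: P_X = Y_obs·Q·ΔS = 0.2812 × 9.122 ≈ 2.565 kg VSS/d.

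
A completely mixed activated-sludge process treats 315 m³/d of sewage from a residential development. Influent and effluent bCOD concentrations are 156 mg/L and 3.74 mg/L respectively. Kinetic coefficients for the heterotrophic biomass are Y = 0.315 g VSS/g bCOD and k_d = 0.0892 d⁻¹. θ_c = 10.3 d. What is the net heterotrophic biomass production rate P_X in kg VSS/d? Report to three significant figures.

The observed yield is Y_obs = Y/(1 + k_d·θ_c) = 0.315 / (1 + 0.0892 × 10.3) = 0.315 / 1.919 = 0.1642 g VSS per g bCOD removed.
Q·(S₀ − S) = 315 × (156 − 3.74) × 10⁻³ = 47.96 kg/d removed.
P_X = Y_obs · Q(S₀ − S) = 0.1642 × 47.96 = 7.874 kg VSS/d.

P_X ≈ 7.87 kg VSS/d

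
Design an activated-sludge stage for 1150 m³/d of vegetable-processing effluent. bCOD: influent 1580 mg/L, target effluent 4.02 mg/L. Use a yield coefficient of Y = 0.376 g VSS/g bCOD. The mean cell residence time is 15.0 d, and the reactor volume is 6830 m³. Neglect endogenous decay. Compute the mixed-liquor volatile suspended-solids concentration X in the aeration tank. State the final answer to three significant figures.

X ≈ 1500 mg/L

X = Y·Q·ΔS·θ_c / V = 0.376 × 1150 × (1580 − 4.02) × 15.0 / 6830 = 1497 mg/L.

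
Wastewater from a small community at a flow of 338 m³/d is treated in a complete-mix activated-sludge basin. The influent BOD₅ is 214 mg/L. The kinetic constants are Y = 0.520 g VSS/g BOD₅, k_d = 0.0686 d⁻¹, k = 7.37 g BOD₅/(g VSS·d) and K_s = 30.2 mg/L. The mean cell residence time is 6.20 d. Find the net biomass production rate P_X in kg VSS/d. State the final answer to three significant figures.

P_X ≈ 26.2 kg VSS/d

For a completely mixed reactor with recycle the Lawrence–McCarty relation gives S = K_s·(1 + k_d·θ_c) / [θ_c·(Y·k − k_d) − 1] = 30.2 × (1 + 0.0686 × 6.20) / [6.20 × (0.520 × 7.37 − 0.0686) − 1] = 43.04 / 22.34 = 1.927 mg/L.
The observed yield is Y_obs = Y/(1 + k_d·θ_c) = 0.520 / (1 + 0.0686 × 6.20) = 0.520 / 1.425 = 0.3648 g VSS per g BOD₅ removed.
Substrate removed = Q·(S₀ − S) = 338 m³/d × (214 − 1.93) g/m³ = 7.17×10^4 g/d = 71.68 kg/d.
Net biomass production P_X = Y_obs × Q·(S₀ − S) = 0.3648 × 71.68 = 26.15 kg VSS/d.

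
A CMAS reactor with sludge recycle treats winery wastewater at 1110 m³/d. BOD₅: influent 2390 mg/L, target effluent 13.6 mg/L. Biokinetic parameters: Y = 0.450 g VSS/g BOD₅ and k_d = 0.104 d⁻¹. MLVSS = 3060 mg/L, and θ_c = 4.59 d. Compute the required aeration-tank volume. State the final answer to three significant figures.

V ≈ 1210 m³

From the SRT design equation V = Y Q (S₀−S) θ_c / [X (1 + k_d θ_c)] = 0.450 × 1110 × (2390 − 13.6) × 4.59 / [3060 × (1 + 0.104 × 4.59)] = 5.45×10^6 / 4521 = 1205 m³.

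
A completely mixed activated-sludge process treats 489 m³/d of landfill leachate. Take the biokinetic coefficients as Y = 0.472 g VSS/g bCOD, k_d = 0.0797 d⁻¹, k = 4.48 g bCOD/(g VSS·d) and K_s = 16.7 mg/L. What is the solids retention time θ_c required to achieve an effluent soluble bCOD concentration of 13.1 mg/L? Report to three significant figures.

Specific growth rate at S = 13.1 mg/L: μ = YkS/(K_s+S) = 0.472·4.48·13.1/(16.7+13.1) = 0.9296 d⁻¹.
Then 1/θ_c = μ − k_d = 0.9296 − 0.0797 = 0.8499 d⁻¹, giving θ_c = 1.177 d.

θ_c ≈ 1.18 d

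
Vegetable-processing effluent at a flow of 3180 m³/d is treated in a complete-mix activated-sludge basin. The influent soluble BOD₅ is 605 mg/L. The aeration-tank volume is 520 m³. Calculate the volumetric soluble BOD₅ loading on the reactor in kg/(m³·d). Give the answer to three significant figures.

L_v = Q S₀ / V = 3180 × 605 × 10⁻³ / 520.0 = 3.700 kg/(m³·d).

L_v ≈ 3.70 kg soluble BOD₅/(m³·d)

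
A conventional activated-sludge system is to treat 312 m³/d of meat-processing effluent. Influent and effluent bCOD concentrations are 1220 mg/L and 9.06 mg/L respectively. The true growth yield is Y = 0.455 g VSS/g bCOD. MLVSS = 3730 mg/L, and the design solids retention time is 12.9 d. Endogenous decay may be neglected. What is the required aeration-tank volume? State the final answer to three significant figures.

V·X = Y·Q·ΔS·θ_c gives V = 0.455 × 312 × (1220 − 9.06) × 12.9 / 3730 = 594.5 m³.

V ≈ 595 m³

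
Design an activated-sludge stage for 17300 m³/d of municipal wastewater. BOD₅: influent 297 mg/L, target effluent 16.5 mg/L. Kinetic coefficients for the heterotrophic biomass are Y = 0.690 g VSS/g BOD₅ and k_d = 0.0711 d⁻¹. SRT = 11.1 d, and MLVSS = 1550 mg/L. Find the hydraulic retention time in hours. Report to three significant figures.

τ ≈ 18.6 h

Rearranging the biomass balance for a CMAS with decay, V = Y·Q·ΔS·θ_c / [X·(1+k_d θ_c)] = 0.690 × 17300 × (297 − 16.5) × 11.1 / [1550 × (1 + 0.0711 × 11.1)] = 3.72×10^7 / 2773 = 13402 m³.
Hydraulic retention time τ = V/Q = 13402 / 17300 = 0.7747 d = 18.59 h.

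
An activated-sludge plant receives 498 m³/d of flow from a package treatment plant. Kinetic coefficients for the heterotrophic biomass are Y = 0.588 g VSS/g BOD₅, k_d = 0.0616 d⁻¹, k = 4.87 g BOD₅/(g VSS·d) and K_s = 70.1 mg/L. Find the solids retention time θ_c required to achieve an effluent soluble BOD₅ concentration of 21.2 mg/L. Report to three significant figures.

Specific growth rate at S = 21.2 mg/L: μ = YkS/(K_s+S) = 0.588·4.87·21.2/(70.1+21.2) = 0.6649 d⁻¹.
1/θ_c = 0.6649 − 0.0616 = 0.6033 d⁻¹, so θ_c = 1.657 d.

θ_c ≈ 1.66 d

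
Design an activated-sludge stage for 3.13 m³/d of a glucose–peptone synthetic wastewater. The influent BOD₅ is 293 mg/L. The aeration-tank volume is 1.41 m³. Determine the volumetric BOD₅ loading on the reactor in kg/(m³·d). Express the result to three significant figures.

L_v ≈ 0.650 kg BOD₅/(m³·d)

Volumetric loading L_v = Q·S₀ / V = 3.13 × 293 g/m³ / 1.410 m³ = 650.4 g/(m³·d) = 0.6504 kg BOD₅/(m³·d).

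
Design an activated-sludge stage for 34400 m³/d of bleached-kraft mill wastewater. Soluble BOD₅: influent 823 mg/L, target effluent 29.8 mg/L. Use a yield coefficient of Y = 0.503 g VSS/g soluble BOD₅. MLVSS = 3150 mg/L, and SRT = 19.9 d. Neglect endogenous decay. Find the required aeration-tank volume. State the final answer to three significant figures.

V ≈ 86700 m³

Biomass mass balance (decay neglected): V·X = Y·Q·(S₀ − S)·θ_c, so V = 0.503 × 34400 × (823 − 29.8) × 19.9 / 3150 = 86706 m³.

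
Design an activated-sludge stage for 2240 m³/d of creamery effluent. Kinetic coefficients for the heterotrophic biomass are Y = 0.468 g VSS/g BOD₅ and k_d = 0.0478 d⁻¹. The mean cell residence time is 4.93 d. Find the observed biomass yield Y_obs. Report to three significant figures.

Correct the yield for decay: Y_obs = Y/(1 + k_d θ_c) = 0.468 / (1 + 0.0478 × 4.93) = 0.468 / 1.236 = 0.3787.

Y_obs ≈ 0.379 g VSS/g BOD₅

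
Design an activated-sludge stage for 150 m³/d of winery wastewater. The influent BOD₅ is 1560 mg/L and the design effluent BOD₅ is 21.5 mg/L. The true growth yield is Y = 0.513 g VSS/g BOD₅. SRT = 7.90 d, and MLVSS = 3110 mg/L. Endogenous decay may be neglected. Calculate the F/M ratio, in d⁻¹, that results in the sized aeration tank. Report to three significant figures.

F/M ≈ 0.250 d⁻¹

Biomass mass balance (decay neglected): V·X = Y·Q·(S₀ − S)·θ_c, so V = 0.513 × 150 × (1560 − 21.5) × 7.90 / 3110 = 300.7 m³.
F/M = applied load / biomass = Q·S₀/(V·X) = 150 × 1560 / (300.7 × 3110) = 0.2502 d⁻¹.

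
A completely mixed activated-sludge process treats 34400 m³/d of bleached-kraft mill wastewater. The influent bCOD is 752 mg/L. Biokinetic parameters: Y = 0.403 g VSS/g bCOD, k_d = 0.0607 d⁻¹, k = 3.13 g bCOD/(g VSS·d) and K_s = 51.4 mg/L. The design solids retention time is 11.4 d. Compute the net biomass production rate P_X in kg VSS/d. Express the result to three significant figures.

From the Monod/SRT balance for a CMAS, S = K_s·(1+k_d θ_c)/[θ_c·(Y k − k_d) − 1] = 51.4 × (1 + 0.0607 × 11.4) / [11.4 × (0.403 × 3.13 − 0.0607) − 1] = 86.97 / 12.69 = 6.854 mg/L.
The observed yield is Y_obs = Y/(1 + k_d·θ_c) = 0.403 / (1 + 0.0607 × 11.4) = 0.403 / 1.692 = 0.2382 g VSS per g bCOD removed.
Q·(S₀ − S) = 34400 × (752 − 6.85) × 10⁻³ = 25633 kg/d removed.
Net biomass production P_X = Y_obs × Q·(S₀ − S) = 0.2382 × 25633 = 6105 kg VSS/d.

P_X ≈ 6110 kg VSS/d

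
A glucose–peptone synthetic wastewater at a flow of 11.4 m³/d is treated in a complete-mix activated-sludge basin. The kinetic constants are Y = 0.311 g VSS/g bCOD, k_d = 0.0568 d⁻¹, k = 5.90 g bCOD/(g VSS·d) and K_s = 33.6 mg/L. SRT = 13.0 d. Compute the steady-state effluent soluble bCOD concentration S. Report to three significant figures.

From the Monod/SRT balance for a CMAS, S = K_s·(1+k_d θ_c)/[θ_c·(Y k − k_d) − 1] = 33.6 × (1 + 0.0568 × 13.0) / [13.0 × (0.311 × 5.90 − 0.0568) − 1] = 58.41 / 22.12 = 2.641 mg/L.

S ≈ 2.64 mg/L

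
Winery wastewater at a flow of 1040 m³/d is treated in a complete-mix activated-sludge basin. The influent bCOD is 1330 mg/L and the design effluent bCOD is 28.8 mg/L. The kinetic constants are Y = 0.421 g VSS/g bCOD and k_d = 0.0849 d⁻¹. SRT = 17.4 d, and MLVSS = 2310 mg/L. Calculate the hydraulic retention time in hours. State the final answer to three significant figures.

τ ≈ 40.0 h

Rearranging the biomass balance for a CMAS with decay, V = Y·Q·ΔS·θ_c / [X·(1+k_d θ_c)] = 0.421 × 1040 × (1330 − 28.8) × 17.4 / [2310 × (1 + 0.0849 × 17.4)] = 9.91×10^6 / 5722 = 1732 m³.
τ = V/Q = 1732/1040 = 1.666 d, or 39.98 h.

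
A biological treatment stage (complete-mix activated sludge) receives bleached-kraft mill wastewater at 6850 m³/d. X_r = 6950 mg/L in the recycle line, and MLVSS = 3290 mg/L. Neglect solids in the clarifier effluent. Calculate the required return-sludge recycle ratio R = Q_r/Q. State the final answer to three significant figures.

R = Q_r/Q = X/(X_r − X) = 3290 / (6950 − 3290) = 0.8989.

R ≈ 0.899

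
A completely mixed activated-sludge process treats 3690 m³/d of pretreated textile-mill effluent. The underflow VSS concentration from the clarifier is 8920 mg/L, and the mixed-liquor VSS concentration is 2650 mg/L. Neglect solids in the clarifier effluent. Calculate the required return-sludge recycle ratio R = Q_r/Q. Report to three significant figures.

R = Q_r/Q = X/(X_r − X) = 2650 / (8920 − 2650) = 0.4226.

R ≈ 0.423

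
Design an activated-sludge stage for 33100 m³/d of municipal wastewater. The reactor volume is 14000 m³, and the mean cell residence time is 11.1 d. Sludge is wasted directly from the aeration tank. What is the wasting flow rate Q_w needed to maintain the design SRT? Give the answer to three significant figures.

Wasting from the aeration tank: Q_w = V / θ_c = 14000 / 11.1 = 1261 m³/d.

Q_w ≈ 1260 m³/d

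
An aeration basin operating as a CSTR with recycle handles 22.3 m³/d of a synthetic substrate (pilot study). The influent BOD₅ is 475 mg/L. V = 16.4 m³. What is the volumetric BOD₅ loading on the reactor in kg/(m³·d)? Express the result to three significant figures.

L_v ≈ 0.646 kg BOD₅/(m³·d)

Volumetric loading L_v = Q·S₀ / V = 22.3 × 475 g/m³ / 16.40 m³ = 645.9 g/(m³·d) = 0.6459 kg BOD₅/(m³·d).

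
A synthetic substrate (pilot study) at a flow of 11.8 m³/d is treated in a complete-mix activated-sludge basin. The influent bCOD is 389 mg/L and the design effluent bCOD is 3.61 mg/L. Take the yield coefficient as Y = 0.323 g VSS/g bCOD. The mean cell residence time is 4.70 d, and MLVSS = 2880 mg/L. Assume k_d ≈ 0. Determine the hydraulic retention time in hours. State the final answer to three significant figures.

τ ≈ 4.88 h

Biomass mass balance (decay neglected): V·X = Y·Q·(S₀ − S)·θ_c, so V = 0.323 × 11.8 × (389 − 3.61) × 4.70 / 2880 = 2.397 m³.
Hydraulic retention time τ = V/Q = 2.397 / 11.8 = 0.2031 d = 4.876 h.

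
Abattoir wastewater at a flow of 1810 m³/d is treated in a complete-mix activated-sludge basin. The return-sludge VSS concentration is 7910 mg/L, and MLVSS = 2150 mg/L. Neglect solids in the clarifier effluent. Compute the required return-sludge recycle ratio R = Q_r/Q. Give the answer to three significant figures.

R ≈ 0.373

Mass balance around the secondary clarifier (neglecting effluent solids): R = X / (X_r − X) = 2150 / (7910 − 2150) = 0.3733.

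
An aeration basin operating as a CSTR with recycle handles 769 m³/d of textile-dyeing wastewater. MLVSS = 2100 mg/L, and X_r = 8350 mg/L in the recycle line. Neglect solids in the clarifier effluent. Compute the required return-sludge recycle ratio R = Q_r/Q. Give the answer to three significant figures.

R ≈ 0.336

R = Q_r/Q = X/(X_r − X) = 2100 / (8350 − 2100) = 0.3360.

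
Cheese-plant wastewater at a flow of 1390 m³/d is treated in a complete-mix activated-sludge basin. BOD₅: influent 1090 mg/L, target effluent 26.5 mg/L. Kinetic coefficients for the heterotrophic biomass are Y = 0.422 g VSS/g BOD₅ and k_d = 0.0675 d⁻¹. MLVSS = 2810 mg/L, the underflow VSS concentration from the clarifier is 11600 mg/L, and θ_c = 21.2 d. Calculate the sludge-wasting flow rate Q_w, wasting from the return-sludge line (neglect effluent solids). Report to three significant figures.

Q_w ≈ 22.1 m³/d

From the SRT design equation V = Y Q (S₀−S) θ_c / [X (1 + k_d θ_c)] = 0.422 × 1390 × (1090 − 26.5) × 21.2 / [2810 × (1 + 0.0675 × 21.2)] = 1.32×10^7 / 6831 = 1936 m³.
θ_c = V·X/(Q_w·X_r) when wasting from the recycle, so Q_w = V·X/(θ_c·X_r) = 1936 × 2810 / (21.2 × 11600) = 22.12 m³/d.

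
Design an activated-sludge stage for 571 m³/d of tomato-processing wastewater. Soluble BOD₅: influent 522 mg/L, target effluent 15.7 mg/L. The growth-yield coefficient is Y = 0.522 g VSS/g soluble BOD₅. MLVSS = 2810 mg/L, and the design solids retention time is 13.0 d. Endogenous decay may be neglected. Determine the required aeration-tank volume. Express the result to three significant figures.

V ≈ 698 m³

V·X = Y·Q·ΔS·θ_c gives V = 0.522 × 571 × (522 − 15.7) × 13.0 / 2810 = 698.2 m³.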